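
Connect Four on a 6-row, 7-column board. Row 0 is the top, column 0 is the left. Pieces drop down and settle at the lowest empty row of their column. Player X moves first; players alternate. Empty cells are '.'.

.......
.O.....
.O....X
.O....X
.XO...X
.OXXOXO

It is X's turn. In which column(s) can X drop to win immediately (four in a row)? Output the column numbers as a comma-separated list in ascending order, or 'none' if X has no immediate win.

col 0: drop X → no win
col 1: drop X → no win
col 2: drop X → no win
col 3: drop X → no win
col 4: drop X → no win
col 5: drop X → no win
col 6: drop X → WIN!

Answer: 6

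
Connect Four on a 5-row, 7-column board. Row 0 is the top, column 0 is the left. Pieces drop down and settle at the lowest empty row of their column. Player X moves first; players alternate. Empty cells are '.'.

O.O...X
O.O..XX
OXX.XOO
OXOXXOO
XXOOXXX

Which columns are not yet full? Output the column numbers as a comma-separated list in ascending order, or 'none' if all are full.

col 0: top cell = 'O' → FULL
col 1: top cell = '.' → open
col 2: top cell = 'O' → FULL
col 3: top cell = '.' → open
col 4: top cell = '.' → open
col 5: top cell = '.' → open
col 6: top cell = 'X' → FULL

Answer: 1,3,4,5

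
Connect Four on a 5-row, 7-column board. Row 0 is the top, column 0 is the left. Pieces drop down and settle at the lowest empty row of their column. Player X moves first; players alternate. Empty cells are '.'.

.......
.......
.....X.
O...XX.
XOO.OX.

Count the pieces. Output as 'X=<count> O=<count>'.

X=5 O=4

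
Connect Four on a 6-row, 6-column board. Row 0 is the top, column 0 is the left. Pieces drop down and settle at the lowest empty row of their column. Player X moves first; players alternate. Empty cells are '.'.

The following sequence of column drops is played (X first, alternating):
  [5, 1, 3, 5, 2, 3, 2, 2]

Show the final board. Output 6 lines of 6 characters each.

Move 1: X drops in col 5, lands at row 5
Move 2: O drops in col 1, lands at row 5
Move 3: X drops in col 3, lands at row 5
Move 4: O drops in col 5, lands at row 4
Move 5: X drops in col 2, lands at row 5
Move 6: O drops in col 3, lands at row 4
Move 7: X drops in col 2, lands at row 4
Move 8: O drops in col 2, lands at row 3

Answer: ......
......
......
..O...
..XO.O
.OXX.X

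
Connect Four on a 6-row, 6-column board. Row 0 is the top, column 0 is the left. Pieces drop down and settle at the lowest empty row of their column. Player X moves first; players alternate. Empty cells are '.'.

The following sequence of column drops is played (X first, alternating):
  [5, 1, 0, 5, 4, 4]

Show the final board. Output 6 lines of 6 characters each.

Move 1: X drops in col 5, lands at row 5
Move 2: O drops in col 1, lands at row 5
Move 3: X drops in col 0, lands at row 5
Move 4: O drops in col 5, lands at row 4
Move 5: X drops in col 4, lands at row 5
Move 6: O drops in col 4, lands at row 4

Answer: ......
......
......
......
....OO
XO..XX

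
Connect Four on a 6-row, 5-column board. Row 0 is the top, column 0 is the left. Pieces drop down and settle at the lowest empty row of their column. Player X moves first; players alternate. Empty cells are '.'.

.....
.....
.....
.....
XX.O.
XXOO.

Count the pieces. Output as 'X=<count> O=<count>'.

X=4 O=3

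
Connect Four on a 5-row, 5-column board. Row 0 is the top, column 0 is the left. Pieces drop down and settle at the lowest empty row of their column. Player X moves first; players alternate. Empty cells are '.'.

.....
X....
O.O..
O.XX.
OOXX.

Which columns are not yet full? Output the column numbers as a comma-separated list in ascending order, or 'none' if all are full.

col 0: top cell = '.' → open
col 1: top cell = '.' → open
col 2: top cell = '.' → open
col 3: top cell = '.' → open
col 4: top cell = '.' → open

Answer: 0,1,2,3,4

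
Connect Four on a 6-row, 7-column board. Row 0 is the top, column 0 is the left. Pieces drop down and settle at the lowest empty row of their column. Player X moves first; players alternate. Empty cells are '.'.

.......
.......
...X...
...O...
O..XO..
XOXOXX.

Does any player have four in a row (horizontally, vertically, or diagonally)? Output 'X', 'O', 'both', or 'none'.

none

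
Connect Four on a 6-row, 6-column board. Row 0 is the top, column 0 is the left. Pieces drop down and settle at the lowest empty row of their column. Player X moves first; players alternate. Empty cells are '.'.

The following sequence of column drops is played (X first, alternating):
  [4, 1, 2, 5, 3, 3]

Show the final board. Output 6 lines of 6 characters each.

Answer: ......
......
......
......
...O..
.OXXXO

Derivation:
Move 1: X drops in col 4, lands at row 5
Move 2: O drops in col 1, lands at row 5
Move 3: X drops in col 2, lands at row 5
Move 4: O drops in col 5, lands at row 5
Move 5: X drops in col 3, lands at row 5
Move 6: O drops in col 3, lands at row 4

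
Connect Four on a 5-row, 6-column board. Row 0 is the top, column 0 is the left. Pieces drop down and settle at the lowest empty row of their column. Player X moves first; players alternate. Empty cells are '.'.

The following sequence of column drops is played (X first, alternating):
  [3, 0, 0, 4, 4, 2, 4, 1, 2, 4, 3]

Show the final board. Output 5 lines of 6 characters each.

Answer: ......
....O.
....X.
X.XXX.
OOOXO.

Derivation:
Move 1: X drops in col 3, lands at row 4
Move 2: O drops in col 0, lands at row 4
Move 3: X drops in col 0, lands at row 3
Move 4: O drops in col 4, lands at row 4
Move 5: X drops in col 4, lands at row 3
Move 6: O drops in col 2, lands at row 4
Move 7: X drops in col 4, lands at row 2
Move 8: O drops in col 1, lands at row 4
Move 9: X drops in col 2, lands at row 3
Move 10: O drops in col 4, lands at row 1
Move 11: X drops in col 3, lands at row 3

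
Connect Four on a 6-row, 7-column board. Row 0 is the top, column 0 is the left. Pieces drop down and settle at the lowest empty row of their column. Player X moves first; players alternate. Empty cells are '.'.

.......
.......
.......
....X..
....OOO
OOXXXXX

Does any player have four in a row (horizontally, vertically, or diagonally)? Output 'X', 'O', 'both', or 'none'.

X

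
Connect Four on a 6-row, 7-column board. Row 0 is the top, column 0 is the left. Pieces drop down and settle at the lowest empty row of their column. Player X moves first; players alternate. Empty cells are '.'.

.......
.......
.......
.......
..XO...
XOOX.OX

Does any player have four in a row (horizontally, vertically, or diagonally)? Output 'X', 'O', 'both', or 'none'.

none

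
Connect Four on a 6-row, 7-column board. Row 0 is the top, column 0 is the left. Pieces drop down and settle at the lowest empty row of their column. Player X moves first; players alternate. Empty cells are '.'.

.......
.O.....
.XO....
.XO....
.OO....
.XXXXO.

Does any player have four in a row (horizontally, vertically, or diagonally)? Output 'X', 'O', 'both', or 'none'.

X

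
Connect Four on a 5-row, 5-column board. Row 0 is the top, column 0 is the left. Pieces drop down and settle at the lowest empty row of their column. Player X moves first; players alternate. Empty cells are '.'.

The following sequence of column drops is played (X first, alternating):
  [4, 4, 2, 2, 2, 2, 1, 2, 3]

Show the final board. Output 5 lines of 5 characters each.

Answer: ..O..
..O..
..X..
..O.O
.XXXX

Derivation:
Move 1: X drops in col 4, lands at row 4
Move 2: O drops in col 4, lands at row 3
Move 3: X drops in col 2, lands at row 4
Move 4: O drops in col 2, lands at row 3
Move 5: X drops in col 2, lands at row 2
Move 6: O drops in col 2, lands at row 1
Move 7: X drops in col 1, lands at row 4
Move 8: O drops in col 2, lands at row 0
Move 9: X drops in col 3, lands at row 4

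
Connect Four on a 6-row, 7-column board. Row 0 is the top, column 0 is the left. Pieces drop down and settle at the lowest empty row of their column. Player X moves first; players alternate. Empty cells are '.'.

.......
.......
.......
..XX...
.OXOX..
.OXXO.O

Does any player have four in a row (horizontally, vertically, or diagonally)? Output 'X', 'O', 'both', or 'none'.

none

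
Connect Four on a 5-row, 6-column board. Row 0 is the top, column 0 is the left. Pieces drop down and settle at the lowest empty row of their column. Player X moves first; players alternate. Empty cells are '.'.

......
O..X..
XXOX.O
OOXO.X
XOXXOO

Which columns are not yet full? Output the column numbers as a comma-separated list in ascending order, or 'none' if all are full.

Answer: 0,1,2,3,4,5

Derivation:
col 0: top cell = '.' → open
col 1: top cell = '.' → open
col 2: top cell = '.' → open
col 3: top cell = '.' → open
col 4: top cell = '.' → open
col 5: top cell = '.' → open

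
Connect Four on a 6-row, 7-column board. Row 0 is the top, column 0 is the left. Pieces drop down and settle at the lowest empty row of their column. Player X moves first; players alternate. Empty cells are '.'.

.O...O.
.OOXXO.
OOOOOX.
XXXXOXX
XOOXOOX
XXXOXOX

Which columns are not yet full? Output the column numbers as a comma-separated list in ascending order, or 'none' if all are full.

Answer: 0,2,3,4,6

Derivation:
col 0: top cell = '.' → open
col 1: top cell = 'O' → FULL
col 2: top cell = '.' → open
col 3: top cell = '.' → open
col 4: top cell = '.' → open
col 5: top cell = 'O' → FULL
col 6: top cell = '.' → open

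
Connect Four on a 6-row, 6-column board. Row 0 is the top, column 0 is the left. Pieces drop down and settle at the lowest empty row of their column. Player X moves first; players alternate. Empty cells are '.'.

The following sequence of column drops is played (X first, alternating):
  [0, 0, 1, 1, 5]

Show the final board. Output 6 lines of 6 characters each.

Move 1: X drops in col 0, lands at row 5
Move 2: O drops in col 0, lands at row 4
Move 3: X drops in col 1, lands at row 5
Move 4: O drops in col 1, lands at row 4
Move 5: X drops in col 5, lands at row 5

Answer: ......
......
......
......
OO....
XX...X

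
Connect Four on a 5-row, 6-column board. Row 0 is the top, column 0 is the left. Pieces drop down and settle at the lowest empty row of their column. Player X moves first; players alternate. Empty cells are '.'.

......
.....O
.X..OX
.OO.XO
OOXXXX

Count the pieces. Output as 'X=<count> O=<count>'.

X=7 O=7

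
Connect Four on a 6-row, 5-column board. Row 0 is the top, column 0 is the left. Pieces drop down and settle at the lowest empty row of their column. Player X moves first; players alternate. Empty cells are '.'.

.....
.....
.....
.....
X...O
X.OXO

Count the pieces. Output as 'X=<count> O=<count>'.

X=3 O=3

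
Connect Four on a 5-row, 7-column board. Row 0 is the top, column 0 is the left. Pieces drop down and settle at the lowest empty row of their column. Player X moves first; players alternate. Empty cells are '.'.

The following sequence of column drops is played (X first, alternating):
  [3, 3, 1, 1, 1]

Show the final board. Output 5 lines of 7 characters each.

Move 1: X drops in col 3, lands at row 4
Move 2: O drops in col 3, lands at row 3
Move 3: X drops in col 1, lands at row 4
Move 4: O drops in col 1, lands at row 3
Move 5: X drops in col 1, lands at row 2

Answer: .......
.......
.X.....
.O.O...
.X.X...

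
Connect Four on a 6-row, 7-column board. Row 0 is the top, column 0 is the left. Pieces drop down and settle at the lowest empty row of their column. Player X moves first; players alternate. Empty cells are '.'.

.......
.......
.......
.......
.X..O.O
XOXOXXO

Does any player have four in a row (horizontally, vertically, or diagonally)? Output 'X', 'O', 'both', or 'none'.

none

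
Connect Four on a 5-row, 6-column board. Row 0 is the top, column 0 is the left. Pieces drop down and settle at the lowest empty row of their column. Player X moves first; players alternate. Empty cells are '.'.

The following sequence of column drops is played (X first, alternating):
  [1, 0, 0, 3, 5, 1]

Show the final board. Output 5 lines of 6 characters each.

Move 1: X drops in col 1, lands at row 4
Move 2: O drops in col 0, lands at row 4
Move 3: X drops in col 0, lands at row 3
Move 4: O drops in col 3, lands at row 4
Move 5: X drops in col 5, lands at row 4
Move 6: O drops in col 1, lands at row 3

Answer: ......
......
......
XO....
OX.O.X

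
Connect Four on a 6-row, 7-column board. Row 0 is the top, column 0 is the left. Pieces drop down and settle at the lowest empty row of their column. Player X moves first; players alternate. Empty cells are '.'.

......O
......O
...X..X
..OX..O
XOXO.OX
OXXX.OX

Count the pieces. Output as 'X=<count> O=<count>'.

X=10 O=9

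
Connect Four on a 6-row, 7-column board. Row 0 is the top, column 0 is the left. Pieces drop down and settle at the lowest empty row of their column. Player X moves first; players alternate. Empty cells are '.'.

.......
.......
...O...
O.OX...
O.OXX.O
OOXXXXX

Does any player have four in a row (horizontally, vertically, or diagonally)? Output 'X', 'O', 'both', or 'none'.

X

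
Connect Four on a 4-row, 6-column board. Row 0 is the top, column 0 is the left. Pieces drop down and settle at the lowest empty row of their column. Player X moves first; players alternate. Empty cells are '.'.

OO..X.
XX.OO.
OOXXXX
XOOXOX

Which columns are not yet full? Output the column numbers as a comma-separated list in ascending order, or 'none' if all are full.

col 0: top cell = 'O' → FULL
col 1: top cell = 'O' → FULL
col 2: top cell = '.' → open
col 3: top cell = '.' → open
col 4: top cell = 'X' → FULL
col 5: top cell = '.' → open

Answer: 2,3,5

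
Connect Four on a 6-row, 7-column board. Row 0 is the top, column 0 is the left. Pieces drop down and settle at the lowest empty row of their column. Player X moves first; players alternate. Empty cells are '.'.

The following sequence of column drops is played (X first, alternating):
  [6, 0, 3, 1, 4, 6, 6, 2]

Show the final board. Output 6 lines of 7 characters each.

Answer: .......
.......
.......
......X
......O
OOOXX.X

Derivation:
Move 1: X drops in col 6, lands at row 5
Move 2: O drops in col 0, lands at row 5
Move 3: X drops in col 3, lands at row 5
Move 4: O drops in col 1, lands at row 5
Move 5: X drops in col 4, lands at row 5
Move 6: O drops in col 6, lands at row 4
Move 7: X drops in col 6, lands at row 3
Move 8: O drops in col 2, lands at row 5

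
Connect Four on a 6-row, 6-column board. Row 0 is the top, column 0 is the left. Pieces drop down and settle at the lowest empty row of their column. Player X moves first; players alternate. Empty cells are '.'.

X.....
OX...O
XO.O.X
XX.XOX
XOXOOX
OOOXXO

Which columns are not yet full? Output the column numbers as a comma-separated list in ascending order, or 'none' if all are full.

Answer: 1,2,3,4,5

Derivation:
col 0: top cell = 'X' → FULL
col 1: top cell = '.' → open
col 2: top cell = '.' → open
col 3: top cell = '.' → open
col 4: top cell = '.' → open
col 5: top cell = '.' → open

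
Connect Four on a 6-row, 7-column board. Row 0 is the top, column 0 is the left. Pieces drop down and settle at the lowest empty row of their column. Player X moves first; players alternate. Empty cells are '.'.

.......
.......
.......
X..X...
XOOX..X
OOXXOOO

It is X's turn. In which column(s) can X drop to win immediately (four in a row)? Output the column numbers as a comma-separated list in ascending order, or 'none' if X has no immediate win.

col 0: drop X → no win
col 1: drop X → no win
col 2: drop X → no win
col 3: drop X → WIN!
col 4: drop X → no win
col 5: drop X → no win
col 6: drop X → no win

Answer: 3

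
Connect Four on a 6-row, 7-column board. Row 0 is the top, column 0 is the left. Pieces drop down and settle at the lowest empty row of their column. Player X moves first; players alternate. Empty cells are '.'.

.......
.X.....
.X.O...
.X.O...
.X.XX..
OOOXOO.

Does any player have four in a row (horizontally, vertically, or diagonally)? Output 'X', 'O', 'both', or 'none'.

X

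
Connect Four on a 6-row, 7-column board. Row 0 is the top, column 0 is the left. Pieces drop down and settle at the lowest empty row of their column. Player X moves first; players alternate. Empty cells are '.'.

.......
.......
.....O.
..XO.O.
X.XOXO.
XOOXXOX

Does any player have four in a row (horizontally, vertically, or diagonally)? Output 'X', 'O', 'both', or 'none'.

O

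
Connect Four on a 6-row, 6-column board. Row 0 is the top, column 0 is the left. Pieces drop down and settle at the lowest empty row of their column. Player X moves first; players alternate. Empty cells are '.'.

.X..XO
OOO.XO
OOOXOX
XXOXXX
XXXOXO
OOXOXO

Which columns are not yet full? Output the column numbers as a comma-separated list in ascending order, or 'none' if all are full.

col 0: top cell = '.' → open
col 1: top cell = 'X' → FULL
col 2: top cell = '.' → open
col 3: top cell = '.' → open
col 4: top cell = 'X' → FULL
col 5: top cell = 'O' → FULL

Answer: 0,2,3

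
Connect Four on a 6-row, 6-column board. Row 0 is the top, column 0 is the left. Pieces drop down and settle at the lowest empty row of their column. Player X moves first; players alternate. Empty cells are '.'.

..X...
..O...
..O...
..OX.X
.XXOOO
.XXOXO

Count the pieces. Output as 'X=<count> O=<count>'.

X=8 O=8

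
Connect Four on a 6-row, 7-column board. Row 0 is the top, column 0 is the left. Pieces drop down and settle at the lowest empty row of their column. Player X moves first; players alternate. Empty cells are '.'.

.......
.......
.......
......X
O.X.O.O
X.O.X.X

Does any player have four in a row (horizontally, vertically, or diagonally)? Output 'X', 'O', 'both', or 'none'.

none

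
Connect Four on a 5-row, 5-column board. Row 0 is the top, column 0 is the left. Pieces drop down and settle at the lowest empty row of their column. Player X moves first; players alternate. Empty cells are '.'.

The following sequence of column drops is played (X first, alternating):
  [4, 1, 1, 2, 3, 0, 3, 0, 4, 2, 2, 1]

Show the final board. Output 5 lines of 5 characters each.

Answer: .....
.....
.OX..
OXOXX
OOOXX

Derivation:
Move 1: X drops in col 4, lands at row 4
Move 2: O drops in col 1, lands at row 4
Move 3: X drops in col 1, lands at row 3
Move 4: O drops in col 2, lands at row 4
Move 5: X drops in col 3, lands at row 4
Move 6: O drops in col 0, lands at row 4
Move 7: X drops in col 3, lands at row 3
Move 8: O drops in col 0, lands at row 3
Move 9: X drops in col 4, lands at row 3
Move 10: O drops in col 2, lands at row 3
Move 11: X drops in col 2, lands at row 2
Move 12: O drops in col 1, lands at row 2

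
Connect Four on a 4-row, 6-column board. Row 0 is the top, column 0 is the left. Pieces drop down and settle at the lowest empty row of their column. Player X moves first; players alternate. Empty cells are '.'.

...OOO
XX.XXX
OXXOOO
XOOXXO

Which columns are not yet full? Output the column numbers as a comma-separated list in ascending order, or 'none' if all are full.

col 0: top cell = '.' → open
col 1: top cell = '.' → open
col 2: top cell = '.' → open
col 3: top cell = 'O' → FULL
col 4: top cell = 'O' → FULL
col 5: top cell = 'O' → FULL

Answer: 0,1,2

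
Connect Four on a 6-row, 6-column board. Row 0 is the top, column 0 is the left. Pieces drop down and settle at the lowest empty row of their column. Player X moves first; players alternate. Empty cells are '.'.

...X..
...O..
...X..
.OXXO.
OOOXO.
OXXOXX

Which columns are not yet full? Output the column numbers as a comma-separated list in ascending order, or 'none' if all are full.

col 0: top cell = '.' → open
col 1: top cell = '.' → open
col 2: top cell = '.' → open
col 3: top cell = 'X' → FULL
col 4: top cell = '.' → open
col 5: top cell = '.' → open

Answer: 0,1,2,4,5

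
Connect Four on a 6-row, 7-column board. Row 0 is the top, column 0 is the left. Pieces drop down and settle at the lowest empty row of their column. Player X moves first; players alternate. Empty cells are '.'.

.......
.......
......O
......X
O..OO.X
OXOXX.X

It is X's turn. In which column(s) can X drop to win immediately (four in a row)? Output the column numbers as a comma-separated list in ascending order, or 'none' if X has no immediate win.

Answer: 5

Derivation:
col 0: drop X → no win
col 1: drop X → no win
col 2: drop X → no win
col 3: drop X → no win
col 4: drop X → no win
col 5: drop X → WIN!
col 6: drop X → no win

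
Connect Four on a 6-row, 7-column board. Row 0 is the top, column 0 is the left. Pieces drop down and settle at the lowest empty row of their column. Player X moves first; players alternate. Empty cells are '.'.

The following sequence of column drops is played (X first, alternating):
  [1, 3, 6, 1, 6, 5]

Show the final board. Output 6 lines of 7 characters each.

Move 1: X drops in col 1, lands at row 5
Move 2: O drops in col 3, lands at row 5
Move 3: X drops in col 6, lands at row 5
Move 4: O drops in col 1, lands at row 4
Move 5: X drops in col 6, lands at row 4
Move 6: O drops in col 5, lands at row 5

Answer: .......
.......
.......
.......
.O....X
.X.O.OX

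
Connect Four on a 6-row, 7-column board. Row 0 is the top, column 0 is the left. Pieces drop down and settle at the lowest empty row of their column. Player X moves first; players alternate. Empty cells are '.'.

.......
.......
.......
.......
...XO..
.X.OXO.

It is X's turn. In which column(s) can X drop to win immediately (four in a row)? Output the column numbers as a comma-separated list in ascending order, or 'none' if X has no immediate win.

col 0: drop X → no win
col 1: drop X → no win
col 2: drop X → no win
col 3: drop X → no win
col 4: drop X → no win
col 5: drop X → no win
col 6: drop X → no win

Answer: none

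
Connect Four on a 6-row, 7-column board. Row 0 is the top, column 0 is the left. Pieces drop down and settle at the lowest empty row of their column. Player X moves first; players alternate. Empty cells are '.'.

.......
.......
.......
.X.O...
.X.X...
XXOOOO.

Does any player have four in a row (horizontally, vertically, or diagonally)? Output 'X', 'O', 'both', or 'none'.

O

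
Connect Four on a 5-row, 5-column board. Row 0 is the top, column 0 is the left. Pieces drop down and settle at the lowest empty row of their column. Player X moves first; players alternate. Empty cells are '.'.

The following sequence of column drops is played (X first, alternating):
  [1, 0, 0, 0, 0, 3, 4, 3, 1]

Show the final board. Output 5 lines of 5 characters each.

Move 1: X drops in col 1, lands at row 4
Move 2: O drops in col 0, lands at row 4
Move 3: X drops in col 0, lands at row 3
Move 4: O drops in col 0, lands at row 2
Move 5: X drops in col 0, lands at row 1
Move 6: O drops in col 3, lands at row 4
Move 7: X drops in col 4, lands at row 4
Move 8: O drops in col 3, lands at row 3
Move 9: X drops in col 1, lands at row 3

Answer: .....
X....
O....
XX.O.
OX.OX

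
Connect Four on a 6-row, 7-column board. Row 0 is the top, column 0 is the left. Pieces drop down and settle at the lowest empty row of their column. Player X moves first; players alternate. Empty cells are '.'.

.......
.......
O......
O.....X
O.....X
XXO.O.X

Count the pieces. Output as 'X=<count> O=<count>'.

X=5 O=5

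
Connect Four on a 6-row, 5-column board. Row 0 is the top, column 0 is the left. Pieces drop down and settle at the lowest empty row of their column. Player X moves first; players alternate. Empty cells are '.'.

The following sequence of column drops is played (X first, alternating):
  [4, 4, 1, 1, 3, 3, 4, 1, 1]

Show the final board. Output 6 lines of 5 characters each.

Move 1: X drops in col 4, lands at row 5
Move 2: O drops in col 4, lands at row 4
Move 3: X drops in col 1, lands at row 5
Move 4: O drops in col 1, lands at row 4
Move 5: X drops in col 3, lands at row 5
Move 6: O drops in col 3, lands at row 4
Move 7: X drops in col 4, lands at row 3
Move 8: O drops in col 1, lands at row 3
Move 9: X drops in col 1, lands at row 2

Answer: .....
.....
.X...
.O..X
.O.OO
.X.XX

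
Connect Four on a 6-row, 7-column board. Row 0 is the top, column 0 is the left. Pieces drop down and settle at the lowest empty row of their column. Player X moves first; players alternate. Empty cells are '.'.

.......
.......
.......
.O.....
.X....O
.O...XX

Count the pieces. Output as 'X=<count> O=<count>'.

X=3 O=3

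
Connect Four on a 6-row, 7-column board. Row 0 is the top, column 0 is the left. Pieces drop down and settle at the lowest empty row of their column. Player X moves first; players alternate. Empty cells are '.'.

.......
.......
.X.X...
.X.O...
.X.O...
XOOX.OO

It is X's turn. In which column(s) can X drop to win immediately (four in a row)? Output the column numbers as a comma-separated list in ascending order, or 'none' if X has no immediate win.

col 0: drop X → no win
col 1: drop X → WIN!
col 2: drop X → no win
col 3: drop X → no win
col 4: drop X → no win
col 5: drop X → no win
col 6: drop X → no win

Answer: 1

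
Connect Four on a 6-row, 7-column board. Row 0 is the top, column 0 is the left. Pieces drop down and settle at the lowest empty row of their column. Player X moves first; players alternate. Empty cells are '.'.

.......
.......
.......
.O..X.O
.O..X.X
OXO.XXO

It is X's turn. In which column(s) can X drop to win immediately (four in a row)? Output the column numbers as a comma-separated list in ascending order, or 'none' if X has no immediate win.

col 0: drop X → no win
col 1: drop X → no win
col 2: drop X → no win
col 3: drop X → no win
col 4: drop X → WIN!
col 5: drop X → no win
col 6: drop X → no win

Answer: 4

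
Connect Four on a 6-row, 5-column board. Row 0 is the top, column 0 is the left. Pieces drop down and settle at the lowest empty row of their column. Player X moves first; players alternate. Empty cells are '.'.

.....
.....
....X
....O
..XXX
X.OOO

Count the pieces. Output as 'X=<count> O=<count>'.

X=5 O=4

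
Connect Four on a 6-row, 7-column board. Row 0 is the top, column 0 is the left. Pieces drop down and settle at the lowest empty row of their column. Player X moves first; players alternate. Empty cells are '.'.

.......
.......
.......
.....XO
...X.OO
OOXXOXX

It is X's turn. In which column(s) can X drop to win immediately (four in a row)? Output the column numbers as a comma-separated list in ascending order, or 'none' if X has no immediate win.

Answer: none

Derivation:
col 0: drop X → no win
col 1: drop X → no win
col 2: drop X → no win
col 3: drop X → no win
col 4: drop X → no win
col 5: drop X → no win
col 6: drop X → no win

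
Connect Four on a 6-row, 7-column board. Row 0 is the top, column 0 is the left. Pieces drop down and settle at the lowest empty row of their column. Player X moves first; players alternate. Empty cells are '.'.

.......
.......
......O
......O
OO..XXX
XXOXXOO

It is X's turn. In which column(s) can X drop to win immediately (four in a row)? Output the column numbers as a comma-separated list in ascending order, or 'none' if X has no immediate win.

Answer: 3

Derivation:
col 0: drop X → no win
col 1: drop X → no win
col 2: drop X → no win
col 3: drop X → WIN!
col 4: drop X → no win
col 5: drop X → no win
col 6: drop X → no win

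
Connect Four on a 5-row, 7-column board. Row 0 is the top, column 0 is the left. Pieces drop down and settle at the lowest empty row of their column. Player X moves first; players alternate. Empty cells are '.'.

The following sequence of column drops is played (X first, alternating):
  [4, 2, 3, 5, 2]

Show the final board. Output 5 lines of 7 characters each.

Move 1: X drops in col 4, lands at row 4
Move 2: O drops in col 2, lands at row 4
Move 3: X drops in col 3, lands at row 4
Move 4: O drops in col 5, lands at row 4
Move 5: X drops in col 2, lands at row 3

Answer: .......
.......
.......
..X....
..OXXO.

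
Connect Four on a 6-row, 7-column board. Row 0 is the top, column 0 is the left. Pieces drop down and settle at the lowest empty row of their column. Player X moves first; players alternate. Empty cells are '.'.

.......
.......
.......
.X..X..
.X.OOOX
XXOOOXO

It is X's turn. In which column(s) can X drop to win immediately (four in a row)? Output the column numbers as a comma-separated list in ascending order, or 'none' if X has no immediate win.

col 0: drop X → no win
col 1: drop X → WIN!
col 2: drop X → no win
col 3: drop X → no win
col 4: drop X → no win
col 5: drop X → no win
col 6: drop X → no win

Answer: 1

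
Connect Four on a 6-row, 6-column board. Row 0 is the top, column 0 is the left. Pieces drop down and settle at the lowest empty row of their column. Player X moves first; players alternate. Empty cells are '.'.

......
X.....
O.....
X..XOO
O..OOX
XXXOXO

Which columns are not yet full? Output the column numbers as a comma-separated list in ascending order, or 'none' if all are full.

col 0: top cell = '.' → open
col 1: top cell = '.' → open
col 2: top cell = '.' → open
col 3: top cell = '.' → open
col 4: top cell = '.' → open
col 5: top cell = '.' → open

Answer: 0,1,2,3,4,5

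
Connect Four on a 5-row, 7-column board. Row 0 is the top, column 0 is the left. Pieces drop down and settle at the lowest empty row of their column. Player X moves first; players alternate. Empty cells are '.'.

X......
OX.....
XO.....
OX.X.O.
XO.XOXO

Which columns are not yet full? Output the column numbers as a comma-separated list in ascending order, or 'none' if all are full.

col 0: top cell = 'X' → FULL
col 1: top cell = '.' → open
col 2: top cell = '.' → open
col 3: top cell = '.' → open
col 4: top cell = '.' → open
col 5: top cell = '.' → open
col 6: top cell = '.' → open

Answer: 1,2,3,4,5,6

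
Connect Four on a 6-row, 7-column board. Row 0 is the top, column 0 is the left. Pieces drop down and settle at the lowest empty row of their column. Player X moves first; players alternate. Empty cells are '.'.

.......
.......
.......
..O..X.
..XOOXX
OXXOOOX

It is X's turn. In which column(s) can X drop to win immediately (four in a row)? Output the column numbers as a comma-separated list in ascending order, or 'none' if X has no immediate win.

col 0: drop X → no win
col 1: drop X → no win
col 2: drop X → no win
col 3: drop X → no win
col 4: drop X → no win
col 5: drop X → no win
col 6: drop X → no win

Answer: none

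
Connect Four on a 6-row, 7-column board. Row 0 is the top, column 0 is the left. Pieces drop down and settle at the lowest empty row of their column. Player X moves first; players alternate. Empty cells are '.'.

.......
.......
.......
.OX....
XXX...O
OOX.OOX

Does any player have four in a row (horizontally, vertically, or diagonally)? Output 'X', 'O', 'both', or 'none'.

none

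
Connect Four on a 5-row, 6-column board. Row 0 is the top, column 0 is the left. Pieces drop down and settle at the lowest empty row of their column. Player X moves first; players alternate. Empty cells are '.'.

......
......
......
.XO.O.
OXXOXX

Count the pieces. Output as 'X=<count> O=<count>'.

X=5 O=4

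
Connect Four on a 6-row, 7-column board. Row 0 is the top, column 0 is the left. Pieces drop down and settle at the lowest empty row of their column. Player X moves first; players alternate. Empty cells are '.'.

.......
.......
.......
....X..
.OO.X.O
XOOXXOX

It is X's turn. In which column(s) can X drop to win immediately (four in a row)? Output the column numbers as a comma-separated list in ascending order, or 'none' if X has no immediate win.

col 0: drop X → no win
col 1: drop X → no win
col 2: drop X → no win
col 3: drop X → no win
col 4: drop X → WIN!
col 5: drop X → no win
col 6: drop X → no win

Answer: 4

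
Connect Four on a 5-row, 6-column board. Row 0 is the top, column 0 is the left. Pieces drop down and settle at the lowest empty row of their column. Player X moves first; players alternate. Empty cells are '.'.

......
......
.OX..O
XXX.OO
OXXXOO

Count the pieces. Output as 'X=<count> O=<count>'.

X=7 O=7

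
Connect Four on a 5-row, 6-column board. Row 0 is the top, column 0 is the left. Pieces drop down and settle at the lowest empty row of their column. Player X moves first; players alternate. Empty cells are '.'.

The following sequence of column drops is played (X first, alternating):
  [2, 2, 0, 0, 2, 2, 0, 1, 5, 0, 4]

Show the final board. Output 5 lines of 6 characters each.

Answer: ......
O.O...
X.X...
O.O...
XOX.XX

Derivation:
Move 1: X drops in col 2, lands at row 4
Move 2: O drops in col 2, lands at row 3
Move 3: X drops in col 0, lands at row 4
Move 4: O drops in col 0, lands at row 3
Move 5: X drops in col 2, lands at row 2
Move 6: O drops in col 2, lands at row 1
Move 7: X drops in col 0, lands at row 2
Move 8: O drops in col 1, lands at row 4
Move 9: X drops in col 5, lands at row 4
Move 10: O drops in col 0, lands at row 1
Move 11: X drops in col 4, lands at row 4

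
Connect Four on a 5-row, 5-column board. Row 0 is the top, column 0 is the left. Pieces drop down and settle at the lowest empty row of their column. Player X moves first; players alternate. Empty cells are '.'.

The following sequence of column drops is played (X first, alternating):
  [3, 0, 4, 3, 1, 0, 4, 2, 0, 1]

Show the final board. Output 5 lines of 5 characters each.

Answer: .....
.....
X....
OO.OX
OXOXX

Derivation:
Move 1: X drops in col 3, lands at row 4
Move 2: O drops in col 0, lands at row 4
Move 3: X drops in col 4, lands at row 4
Move 4: O drops in col 3, lands at row 3
Move 5: X drops in col 1, lands at row 4
Move 6: O drops in col 0, lands at row 3
Move 7: X drops in col 4, lands at row 3
Move 8: O drops in col 2, lands at row 4
Move 9: X drops in col 0, lands at row 2
Move 10: O drops in col 1, lands at row 3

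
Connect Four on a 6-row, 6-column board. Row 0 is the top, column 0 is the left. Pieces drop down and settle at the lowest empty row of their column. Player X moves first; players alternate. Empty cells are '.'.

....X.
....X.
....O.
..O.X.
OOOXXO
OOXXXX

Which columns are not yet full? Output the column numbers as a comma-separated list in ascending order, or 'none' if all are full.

col 0: top cell = '.' → open
col 1: top cell = '.' → open
col 2: top cell = '.' → open
col 3: top cell = '.' → open
col 4: top cell = 'X' → FULL
col 5: top cell = '.' → open

Answer: 0,1,2,3,5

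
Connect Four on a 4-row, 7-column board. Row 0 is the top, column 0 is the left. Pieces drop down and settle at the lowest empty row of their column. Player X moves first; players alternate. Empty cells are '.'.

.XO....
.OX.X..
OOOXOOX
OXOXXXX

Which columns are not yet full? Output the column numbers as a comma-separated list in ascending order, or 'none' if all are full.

col 0: top cell = '.' → open
col 1: top cell = 'X' → FULL
col 2: top cell = 'O' → FULL
col 3: top cell = '.' → open
col 4: top cell = '.' → open
col 5: top cell = '.' → open
col 6: top cell = '.' → open

Answer: 0,3,4,5,6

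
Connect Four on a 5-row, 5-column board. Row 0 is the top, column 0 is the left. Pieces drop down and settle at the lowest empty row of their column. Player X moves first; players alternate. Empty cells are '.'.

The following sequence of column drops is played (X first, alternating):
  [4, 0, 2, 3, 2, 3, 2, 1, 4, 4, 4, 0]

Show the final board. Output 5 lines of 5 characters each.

Answer: .....
....X
..X.O
O.XOX
OOXOX

Derivation:
Move 1: X drops in col 4, lands at row 4
Move 2: O drops in col 0, lands at row 4
Move 3: X drops in col 2, lands at row 4
Move 4: O drops in col 3, lands at row 4
Move 5: X drops in col 2, lands at row 3
Move 6: O drops in col 3, lands at row 3
Move 7: X drops in col 2, lands at row 2
Move 8: O drops in col 1, lands at row 4
Move 9: X drops in col 4, lands at row 3
Move 10: O drops in col 4, lands at row 2
Move 11: X drops in col 4, lands at row 1
Move 12: O drops in col 0, lands at row 3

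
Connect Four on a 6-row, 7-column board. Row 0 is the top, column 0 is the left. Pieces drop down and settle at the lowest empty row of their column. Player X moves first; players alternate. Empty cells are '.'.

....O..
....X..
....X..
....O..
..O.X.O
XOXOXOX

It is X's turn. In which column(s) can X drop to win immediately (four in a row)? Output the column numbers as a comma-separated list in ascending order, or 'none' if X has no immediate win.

Answer: none

Derivation:
col 0: drop X → no win
col 1: drop X → no win
col 2: drop X → no win
col 3: drop X → no win
col 5: drop X → no win
col 6: drop X → no win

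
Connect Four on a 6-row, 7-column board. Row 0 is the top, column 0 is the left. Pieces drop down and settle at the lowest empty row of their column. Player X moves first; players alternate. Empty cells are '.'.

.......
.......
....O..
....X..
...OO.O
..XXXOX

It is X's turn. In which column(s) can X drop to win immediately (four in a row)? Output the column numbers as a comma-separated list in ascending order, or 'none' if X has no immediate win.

Answer: 1

Derivation:
col 0: drop X → no win
col 1: drop X → WIN!
col 2: drop X → no win
col 3: drop X → no win
col 4: drop X → no win
col 5: drop X → no win
col 6: drop X → no win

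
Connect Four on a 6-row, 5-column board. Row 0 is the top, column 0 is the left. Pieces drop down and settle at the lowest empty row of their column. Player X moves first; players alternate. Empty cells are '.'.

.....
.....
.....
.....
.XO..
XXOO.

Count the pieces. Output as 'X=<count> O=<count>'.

X=3 O=3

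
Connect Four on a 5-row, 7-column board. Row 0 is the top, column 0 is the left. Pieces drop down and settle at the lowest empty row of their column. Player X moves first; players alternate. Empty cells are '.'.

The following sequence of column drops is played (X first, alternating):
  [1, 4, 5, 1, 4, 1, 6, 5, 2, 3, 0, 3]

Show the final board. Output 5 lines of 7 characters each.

Answer: .......
.......
.O.....
.O.OXO.
XXXOOXX

Derivation:
Move 1: X drops in col 1, lands at row 4
Move 2: O drops in col 4, lands at row 4
Move 3: X drops in col 5, lands at row 4
Move 4: O drops in col 1, lands at row 3
Move 5: X drops in col 4, lands at row 3
Move 6: O drops in col 1, lands at row 2
Move 7: X drops in col 6, lands at row 4
Move 8: O drops in col 5, lands at row 3
Move 9: X drops in col 2, lands at row 4
Move 10: O drops in col 3, lands at row 4
Move 11: X drops in col 0, lands at row 4
Move 12: O drops in col 3, lands at row 3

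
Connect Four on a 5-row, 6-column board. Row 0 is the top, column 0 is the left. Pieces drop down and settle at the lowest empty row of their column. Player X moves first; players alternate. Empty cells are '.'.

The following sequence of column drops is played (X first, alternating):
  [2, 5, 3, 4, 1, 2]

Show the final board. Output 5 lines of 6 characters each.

Answer: ......
......
......
..O...
.XXXOO

Derivation:
Move 1: X drops in col 2, lands at row 4
Move 2: O drops in col 5, lands at row 4
Move 3: X drops in col 3, lands at row 4
Move 4: O drops in col 4, lands at row 4
Move 5: X drops in col 1, lands at row 4
Move 6: O drops in col 2, lands at row 3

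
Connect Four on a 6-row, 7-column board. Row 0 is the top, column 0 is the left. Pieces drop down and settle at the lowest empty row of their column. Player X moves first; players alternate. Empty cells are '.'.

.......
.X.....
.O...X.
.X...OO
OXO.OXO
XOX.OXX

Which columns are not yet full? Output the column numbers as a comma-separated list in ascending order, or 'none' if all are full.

col 0: top cell = '.' → open
col 1: top cell = '.' → open
col 2: top cell = '.' → open
col 3: top cell = '.' → open
col 4: top cell = '.' → open
col 5: top cell = '.' → open
col 6: top cell = '.' → open

Answer: 0,1,2,3,4,5,6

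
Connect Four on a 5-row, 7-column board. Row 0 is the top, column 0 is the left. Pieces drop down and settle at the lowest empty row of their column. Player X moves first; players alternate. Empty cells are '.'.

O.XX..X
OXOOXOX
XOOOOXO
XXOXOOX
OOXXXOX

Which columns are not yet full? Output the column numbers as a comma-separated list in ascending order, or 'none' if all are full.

Answer: 1,4,5

Derivation:
col 0: top cell = 'O' → FULL
col 1: top cell = '.' → open
col 2: top cell = 'X' → FULL
col 3: top cell = 'X' → FULL
col 4: top cell = '.' → open
col 5: top cell = '.' → open
col 6: top cell = 'X' → FULL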